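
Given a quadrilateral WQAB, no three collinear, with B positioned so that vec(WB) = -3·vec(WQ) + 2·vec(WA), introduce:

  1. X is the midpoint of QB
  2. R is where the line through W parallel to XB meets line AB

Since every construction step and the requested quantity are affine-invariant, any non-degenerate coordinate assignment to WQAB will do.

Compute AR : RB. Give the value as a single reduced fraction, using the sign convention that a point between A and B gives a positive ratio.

Choose coordinates W = (0, 0), Q = (1, 0), A = (0, 1), B = (-3, 2).
1. X is the midpoint of QB ⇒ X = (-1, 1)
2. R is where the line through W parallel to XB meets line AB ⇒ R = (-6, 3)
R = A + t·(B−A) with t = 2, so AR:RB = t:(1−t) = 2:-1

AR:RB = -2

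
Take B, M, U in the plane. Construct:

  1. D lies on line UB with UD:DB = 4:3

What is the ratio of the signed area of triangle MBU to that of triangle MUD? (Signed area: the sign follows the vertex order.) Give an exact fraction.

Assign B = (0, 0), M = (1, 0), U = (0, 1) — the answer is frame-independent, so this choice is without loss of generality.
1. D lies on line UB with UD:DB = 4:3 ⇒ D = (0, 3/7)
2·[MBU] = -1, 2·[MUD] = 4/7
[MBU]:[MUD] = -1:4/7 = -7/4

[MBU]:[MUD] = -7/4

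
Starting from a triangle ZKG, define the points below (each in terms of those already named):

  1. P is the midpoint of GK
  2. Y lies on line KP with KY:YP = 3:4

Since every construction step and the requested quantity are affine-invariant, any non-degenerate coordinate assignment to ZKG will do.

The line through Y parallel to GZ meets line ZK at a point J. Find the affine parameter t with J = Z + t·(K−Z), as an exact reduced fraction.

t = 11/14

Assign Z = (0, 0), K = (1, 0), G = (0, 1) — the answer is frame-independent, so this choice is without loss of generality.
1. P is the midpoint of GK ⇒ P = (1/2, 1/2)
2. Y lies on line KP with KY:YP = 3:4 ⇒ Y = (11/14, 3/14)
through Y parallel to GZ: direction (0, -1); meets ZK at J = (11/14, 0)
J = Z + t·(K−Z) with t = 11/14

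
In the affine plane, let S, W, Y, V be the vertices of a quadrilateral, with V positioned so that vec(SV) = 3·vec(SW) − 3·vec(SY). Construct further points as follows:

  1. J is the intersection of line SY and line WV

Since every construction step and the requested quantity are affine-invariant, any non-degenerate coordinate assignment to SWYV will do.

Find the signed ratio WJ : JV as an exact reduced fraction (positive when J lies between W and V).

Set S = (0, 0), W = (1, 0), Y = (0, 1), V = (3, -3); any affine frame gives the same invariant.
1. J is the intersection of line SY and line WV ⇒ J = (0, 3/2)
J = W + t·(V−W) with t = -1/2, so WJ:JV = t:(1−t) = -1/2:3/2

WJ:JV = -1/3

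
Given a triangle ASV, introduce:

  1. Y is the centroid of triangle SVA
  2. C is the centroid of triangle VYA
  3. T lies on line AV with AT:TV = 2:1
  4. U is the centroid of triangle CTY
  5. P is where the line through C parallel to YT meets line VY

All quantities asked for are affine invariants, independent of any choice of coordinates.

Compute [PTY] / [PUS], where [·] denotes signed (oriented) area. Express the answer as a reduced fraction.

[PTY]:[PUS] = 3/14

Assign A = (0, 0), S = (1, 0), V = (0, 1) — the answer is frame-independent, so this choice is without loss of generality.
1. Y is the centroid of triangle SVA ⇒ Y = (1/3, 1/3)
2. C is the centroid of triangle VYA ⇒ C = (1/9, 4/9)
3. T lies on line AV with AT:TV = 2:1 ⇒ T = (0, 2/3)
4. U is the centroid of triangle CTY ⇒ U = (4/27, 13/27)
5. P is where the line through C parallel to YT meets line VY ⇒ P = (4/9, 1/9)
2·[PTY] = -1/27, 2·[PUS] = -14/81
[PTY]:[PUS] = -1/27:-14/81 = 3/14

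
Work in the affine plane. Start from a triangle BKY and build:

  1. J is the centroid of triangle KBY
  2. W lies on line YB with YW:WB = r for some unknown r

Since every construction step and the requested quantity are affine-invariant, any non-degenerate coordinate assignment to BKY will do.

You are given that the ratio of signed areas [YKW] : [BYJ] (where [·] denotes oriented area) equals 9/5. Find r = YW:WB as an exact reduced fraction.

r = 3/2

Assign B = (0, 0), K = (1, 0), Y = (0, 1) — the answer is frame-independent, so this choice is without loss of generality.
1. J is the centroid of triangle KBY ⇒ J = (1/3, 1/3)
2. With YW:WB = r, write λ = r/(r+1) so W = Y + λ·(B−Y); W is affine-linear in λ
Every point depending on W is an affine combination of W and λ-independent points, so each such coordinate is linear in λ; the λ² term in each signed area is a multiple of (B−Y)×(B−Y) = 0, so 2·[YKW] and 2·[BYJ] are each linear in λ. Evaluating at λ=0 and λ=1:
  2·[YKW] = −λ,   2·[BYJ] = -1/3
So [YKW]:[BYJ] = (−λ) / (-1/3). Setting this equal to 9/5:
  −λ = 9/5·(-1/3)  ⇒  λ = 3/5
Then r = λ/(1−λ) = (3/5)/(2/5) = 3/2. Check: with r = 3/2, W = (0, 2/5) and [YKW]:[BYJ] = 9/5 as required.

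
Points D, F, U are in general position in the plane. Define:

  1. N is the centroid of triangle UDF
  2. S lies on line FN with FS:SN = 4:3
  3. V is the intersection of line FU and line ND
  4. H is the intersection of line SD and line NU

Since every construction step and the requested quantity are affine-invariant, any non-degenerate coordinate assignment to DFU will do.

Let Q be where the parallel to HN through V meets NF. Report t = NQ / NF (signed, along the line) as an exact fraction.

t = 1/2

Choose coordinates D = (0, 0), F = (1, 0), U = (0, 1).
1. N is the centroid of triangle UDF ⇒ N = (1/3, 1/3)
2. S lies on line FN with FS:SN = 4:3 ⇒ S = (13/21, 4/21)
3. V is the intersection of line FU and line ND ⇒ V = (1/2, 1/2)
4. H is the intersection of line SD and line NU ⇒ H = (13/30, 2/15)
through V parallel to HN: direction (-1/10, 1/5); meets NF at Q = (2/3, 1/6)
Q = N + t·(F−N) with t = 1/2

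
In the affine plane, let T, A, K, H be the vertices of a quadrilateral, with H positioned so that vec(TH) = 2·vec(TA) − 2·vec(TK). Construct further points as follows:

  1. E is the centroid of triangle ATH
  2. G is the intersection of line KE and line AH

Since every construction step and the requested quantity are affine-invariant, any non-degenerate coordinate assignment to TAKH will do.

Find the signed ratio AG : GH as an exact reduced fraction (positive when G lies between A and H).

AG:GH = -2

Choose coordinates T = (0, 0), A = (1, 0), K = (0, 1), H = (2, -2).
1. E is the centroid of triangle ATH ⇒ E = (1, -2/3)
2. G is the intersection of line KE and line AH ⇒ G = (3, -4)
G = A + t·(H−A) with t = 2, so AG:GH = t:(1−t) = 2:-1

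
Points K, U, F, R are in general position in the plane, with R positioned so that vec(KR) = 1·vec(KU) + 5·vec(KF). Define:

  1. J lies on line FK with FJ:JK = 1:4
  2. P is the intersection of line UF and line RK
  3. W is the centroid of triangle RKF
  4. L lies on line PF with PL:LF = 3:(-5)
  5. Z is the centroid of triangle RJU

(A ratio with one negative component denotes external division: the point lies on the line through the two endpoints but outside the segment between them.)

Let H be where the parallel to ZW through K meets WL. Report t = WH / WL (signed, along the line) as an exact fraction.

t = 31/21

Set K = (0, 0), U = (1, 0), F = (0, 1), R = (1, 5); any affine frame gives the same invariant.
1. J lies on line FK with FJ:JK = 1:4 ⇒ J = (0, 4/5)
2. P is the intersection of line UF and line RK ⇒ P = (1/6, 5/6)
3. W is the centroid of triangle RKF ⇒ W = (1/3, 2)
4. L lies on line PF with PL:LF = 3:(-5) ⇒ L = (5/12, 7/12)
5. Z is the centroid of triangle RJU ⇒ Z = (2/3, 29/15)
through K parallel to ZW: direction (-1/3, 1/15); meets WL at H = (115/252, -23/252)
H = W + t·(L−W) with t = 31/21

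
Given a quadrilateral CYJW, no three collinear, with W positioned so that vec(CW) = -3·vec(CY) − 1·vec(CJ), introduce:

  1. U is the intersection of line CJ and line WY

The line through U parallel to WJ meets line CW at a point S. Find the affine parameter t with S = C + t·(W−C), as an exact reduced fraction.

t = -1/4

Assign C = (0, 0), Y = (1, 0), J = (0, 1), W = (-3, -1) — the answer is frame-independent, so this choice is without loss of generality.
1. U is the intersection of line CJ and line WY ⇒ U = (0, -1/4)
through U parallel to WJ: direction (3, 2); meets CW at S = (3/4, 1/4)
S = C + t·(W−C) with t = -1/4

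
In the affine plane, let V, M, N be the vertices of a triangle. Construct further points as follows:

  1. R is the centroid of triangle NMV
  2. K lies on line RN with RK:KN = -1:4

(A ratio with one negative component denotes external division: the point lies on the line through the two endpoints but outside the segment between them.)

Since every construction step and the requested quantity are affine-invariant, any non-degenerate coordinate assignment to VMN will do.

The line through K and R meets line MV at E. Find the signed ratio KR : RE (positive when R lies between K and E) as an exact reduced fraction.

Set V = (0, 0), M = (1, 0), N = (0, 1); any affine frame gives the same invariant.
1. R is the centroid of triangle NMV ⇒ R = (1/3, 1/3)
2. K lies on line RN with RK:KN = -1:4 ⇒ K = (4/9, 1/9)
line KR meets MV at E = (1/2, 0)
R = K + t·(E−K) with t = -2, so KR:RE = -2:3

KR:RE = -2/3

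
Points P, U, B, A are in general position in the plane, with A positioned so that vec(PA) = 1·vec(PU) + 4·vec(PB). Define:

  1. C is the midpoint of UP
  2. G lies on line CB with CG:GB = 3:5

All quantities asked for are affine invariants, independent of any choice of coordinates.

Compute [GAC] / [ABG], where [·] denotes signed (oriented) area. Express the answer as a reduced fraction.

[GAC]:[ABG] = -3/5

Assign P = (0, 0), U = (1, 0), B = (0, 1), A = (1, 4) — the answer is frame-independent, so this choice is without loss of generality.
1. C is the midpoint of UP ⇒ C = (1/2, 0)
2. G lies on line CB with CG:GB = 3:5 ⇒ G = (5/16, 3/8)
2·[GAC] = -15/16, 2·[ABG] = 25/16
[GAC]:[ABG] = -15/16:25/16 = -3/5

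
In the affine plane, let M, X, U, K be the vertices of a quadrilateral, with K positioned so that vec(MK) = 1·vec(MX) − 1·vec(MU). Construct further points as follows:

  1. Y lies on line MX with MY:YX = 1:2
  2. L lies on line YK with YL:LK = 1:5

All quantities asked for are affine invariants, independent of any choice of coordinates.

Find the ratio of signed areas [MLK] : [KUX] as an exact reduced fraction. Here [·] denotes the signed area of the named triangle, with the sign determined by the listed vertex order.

Choose coordinates M = (0, 0), X = (1, 0), U = (0, 1), K = (1, -1).
1. Y lies on line MX with MY:YX = 1:2 ⇒ Y = (1/3, 0)
2. L lies on line YK with YL:LK = 1:5 ⇒ L = (4/9, -1/6)
2·[MLK] = -5/18, 2·[KUX] = -1
[MLK]:[KUX] = -5/18:-1 = 5/18

[MLK]:[KUX] = 5/18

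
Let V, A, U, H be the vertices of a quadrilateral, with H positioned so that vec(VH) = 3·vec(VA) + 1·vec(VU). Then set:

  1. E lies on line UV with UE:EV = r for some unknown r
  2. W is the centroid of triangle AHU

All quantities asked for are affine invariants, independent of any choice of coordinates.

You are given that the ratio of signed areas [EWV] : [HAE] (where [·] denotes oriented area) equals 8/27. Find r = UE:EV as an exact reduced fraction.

r = 3/2

Set V = (0, 0), A = (1, 0), U = (0, 1), H = (3, 1); any affine frame gives the same invariant.
1. With UE:EV = r, write λ = r/(r+1) so E = U + λ·(V−U); E is affine-linear in λ
2. W is the centroid of triangle AHU ⇒ W = (4/3, 2/3)
Every point depending on E is an affine combination of E and λ-independent points, so each such coordinate is linear in λ; the λ² term in each signed area is a multiple of (V−U)×(V−U) = 0, so 2·[EWV] and 2·[HAE] are each linear in λ. Evaluating at λ=0 and λ=1:
  2·[EWV] = 4/3·λ − 4/3,   2·[HAE] = 2·λ − 3
So [EWV]:[HAE] = (4/3·λ − 4/3) / (2·λ − 3). Setting this equal to 8/27:
  4/3·λ − 4/3 = 8/27·(2·λ − 3)  ⇒  λ = 3/5
Then r = λ/(1−λ) = (3/5)/(2/5) = 3/2. Check: with r = 3/2, E = (0, 2/5) and [EWV]:[HAE] = 8/27 as required.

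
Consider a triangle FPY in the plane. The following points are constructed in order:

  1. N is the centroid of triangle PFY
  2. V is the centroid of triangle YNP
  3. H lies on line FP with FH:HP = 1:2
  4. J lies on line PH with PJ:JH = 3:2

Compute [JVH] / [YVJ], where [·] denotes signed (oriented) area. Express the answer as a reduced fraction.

[JVH]:[YVJ] = -16/15

Choose coordinates F = (0, 0), P = (1, 0), Y = (0, 1).
1. N is the centroid of triangle PFY ⇒ N = (1/3, 1/3)
2. V is the centroid of triangle YNP ⇒ V = (4/9, 4/9)
3. H lies on line FP with FH:HP = 1:2 ⇒ H = (1/3, 0)
4. J lies on line PH with PJ:JH = 3:2 ⇒ J = (3/5, 0)
2·[JVH] = 16/135, 2·[YVJ] = -1/9
[JVH]:[YVJ] = 16/135:-1/9 = -16/15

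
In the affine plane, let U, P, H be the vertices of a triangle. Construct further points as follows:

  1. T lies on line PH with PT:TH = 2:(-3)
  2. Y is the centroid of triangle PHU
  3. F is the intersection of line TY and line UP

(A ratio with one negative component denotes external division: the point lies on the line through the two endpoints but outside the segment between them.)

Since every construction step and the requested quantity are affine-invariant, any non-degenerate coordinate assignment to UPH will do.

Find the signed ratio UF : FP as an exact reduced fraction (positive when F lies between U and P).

UF:FP = 5/2

Choose coordinates U = (0, 0), P = (1, 0), H = (0, 1).
1. T lies on line PH with PT:TH = 2:(-3) ⇒ T = (3, -2)
2. Y is the centroid of triangle PHU ⇒ Y = (1/3, 1/3)
3. F is the intersection of line TY and line UP ⇒ F = (5/7, 0)
F = U + t·(P−U) with t = 5/7, so UF:FP = t:(1−t) = 5/7:2/7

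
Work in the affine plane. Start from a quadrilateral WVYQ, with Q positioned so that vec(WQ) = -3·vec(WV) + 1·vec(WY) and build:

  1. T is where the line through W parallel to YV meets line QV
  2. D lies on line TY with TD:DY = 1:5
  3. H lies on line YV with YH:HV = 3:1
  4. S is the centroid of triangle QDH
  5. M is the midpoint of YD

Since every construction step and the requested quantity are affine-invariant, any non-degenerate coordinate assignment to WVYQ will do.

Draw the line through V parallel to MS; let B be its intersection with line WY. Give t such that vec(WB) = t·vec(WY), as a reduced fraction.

t = -17/76

Assign W = (0, 0), V = (1, 0), Y = (0, 1), Q = (-3, 1) — the answer is frame-independent, so this choice is without loss of generality.
1. T is where the line through W parallel to YV meets line QV ⇒ T = (-1/3, 1/3)
2. D lies on line TY with TD:DY = 1:5 ⇒ D = (-5/18, 4/9)
3. H lies on line YV with YH:HV = 3:1 ⇒ H = (3/4, 1/4)
4. S is the centroid of triangle QDH ⇒ S = (-91/108, 61/108)
5. M is the midpoint of YD ⇒ M = (-5/36, 13/18)
through V parallel to MS: direction (-19/27, -17/108); meets WY at B = (0, -17/76)
B = W + t·(Y−W) with t = -17/76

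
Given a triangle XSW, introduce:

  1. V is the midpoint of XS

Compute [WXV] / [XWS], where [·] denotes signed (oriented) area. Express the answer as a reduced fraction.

[WXV]:[XWS] = -1/2

Set X = (0, 0), S = (1, 0), W = (0, 1); any affine frame gives the same invariant.
1. V is the midpoint of XS ⇒ V = (1/2, 0)
2·[WXV] = 1/2, 2·[XWS] = -1
[WXV]:[XWS] = 1/2:-1 = -1/2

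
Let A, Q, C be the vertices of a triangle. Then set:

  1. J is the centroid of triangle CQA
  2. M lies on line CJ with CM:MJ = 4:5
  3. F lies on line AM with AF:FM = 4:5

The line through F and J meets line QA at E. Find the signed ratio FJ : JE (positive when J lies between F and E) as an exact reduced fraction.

Assign A = (0, 0), Q = (1, 0), C = (0, 1) — the answer is frame-independent, so this choice is without loss of generality.
1. J is the centroid of triangle CQA ⇒ J = (1/3, 1/3)
2. M lies on line CJ with CM:MJ = 4:5 ⇒ M = (4/27, 19/27)
3. F lies on line AM with AF:FM = 4:5 ⇒ F = (16/243, 76/243)
line FJ meets QA at E = (-4, 0)
J = F + t·(E−F) with t = -5/76, so FJ:JE = -5/76:81/76

FJ:JE = -5/81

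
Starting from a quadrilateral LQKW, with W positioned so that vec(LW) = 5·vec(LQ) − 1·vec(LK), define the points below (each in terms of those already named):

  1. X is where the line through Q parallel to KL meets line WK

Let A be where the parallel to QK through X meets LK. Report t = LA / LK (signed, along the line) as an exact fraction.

t = 8/5

Work in coordinates with L = (0, 0), Q = (1, 0), K = (0, 1), W = (5, -1).
1. X is where the line through Q parallel to KL meets line WK ⇒ X = (1, 3/5)
through X parallel to QK: direction (-1, 1); meets LK at A = (0, 8/5)
A = L + t·(K−L) with t = 8/5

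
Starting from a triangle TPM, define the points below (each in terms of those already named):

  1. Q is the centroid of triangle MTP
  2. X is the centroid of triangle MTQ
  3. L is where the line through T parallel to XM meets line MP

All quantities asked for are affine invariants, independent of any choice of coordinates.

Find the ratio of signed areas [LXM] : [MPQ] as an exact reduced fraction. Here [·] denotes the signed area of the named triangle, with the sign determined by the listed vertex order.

Assign T = (0, 0), P = (1, 0), M = (0, 1) — the answer is frame-independent, so this choice is without loss of generality.
1. Q is the centroid of triangle MTP ⇒ Q = (1/3, 1/3)
2. X is the centroid of triangle MTQ ⇒ X = (1/9, 4/9)
3. L is where the line through T parallel to XM meets line MP ⇒ L = (-1/4, 5/4)
2·[LXM] = 1/9, 2·[MPQ] = -1/3
[LXM]:[MPQ] = 1/9:-1/3 = -1/3

[LXM]:[MPQ] = -1/3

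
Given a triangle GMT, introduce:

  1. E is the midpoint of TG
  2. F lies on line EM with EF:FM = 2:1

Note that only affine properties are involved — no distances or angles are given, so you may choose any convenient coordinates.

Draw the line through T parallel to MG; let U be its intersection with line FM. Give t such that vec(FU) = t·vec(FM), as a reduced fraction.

Assign G = (0, 0), M = (1, 0), T = (0, 1) — the answer is frame-independent, so this choice is without loss of generality.
1. E is the midpoint of TG ⇒ E = (0, 1/2)
2. F lies on line EM with EF:FM = 2:1 ⇒ F = (2/3, 1/6)
through T parallel to MG: direction (-1, 0); meets FM at U = (-1, 1)
U = F + t·(M−F) with t = -5

t = -5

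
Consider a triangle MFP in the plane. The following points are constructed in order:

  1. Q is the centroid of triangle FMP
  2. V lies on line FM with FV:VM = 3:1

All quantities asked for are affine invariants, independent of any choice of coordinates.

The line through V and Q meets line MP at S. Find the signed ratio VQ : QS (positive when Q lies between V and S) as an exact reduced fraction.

VQ:QS = -1/4

Choose coordinates M = (0, 0), F = (1, 0), P = (0, 1).
1. Q is the centroid of triangle FMP ⇒ Q = (1/3, 1/3)
2. V lies on line FM with FV:VM = 3:1 ⇒ V = (1/4, 0)
line VQ meets MP at S = (0, -1)
Q = V + t·(S−V) with t = -1/3, so VQ:QS = -1/3:4/3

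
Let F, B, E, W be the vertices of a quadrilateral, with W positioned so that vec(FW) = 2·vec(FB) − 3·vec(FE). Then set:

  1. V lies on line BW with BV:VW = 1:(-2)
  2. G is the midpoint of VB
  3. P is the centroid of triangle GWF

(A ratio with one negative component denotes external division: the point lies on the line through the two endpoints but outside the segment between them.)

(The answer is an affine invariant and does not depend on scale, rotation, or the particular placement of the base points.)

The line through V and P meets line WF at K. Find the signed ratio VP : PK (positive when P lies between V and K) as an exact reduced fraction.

VP:PK = 3

Set F = (0, 0), B = (1, 0), E = (0, 1), W = (2, -3); any affine frame gives the same invariant.
1. V lies on line BW with BV:VW = 1:(-2) ⇒ V = (0, 3)
2. G is the midpoint of VB ⇒ G = (1/2, 3/2)
3. P is the centroid of triangle GWF ⇒ P = (5/6, -1/2)
line VP meets WF at K = (10/9, -5/3)
P = V + t·(K−V) with t = 3/4, so VP:PK = 3/4:1/4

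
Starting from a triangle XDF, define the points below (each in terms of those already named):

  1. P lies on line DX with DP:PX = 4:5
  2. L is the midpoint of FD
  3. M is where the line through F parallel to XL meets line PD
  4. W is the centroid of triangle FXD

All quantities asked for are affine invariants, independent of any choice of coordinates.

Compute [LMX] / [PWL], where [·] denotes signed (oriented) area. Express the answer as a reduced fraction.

[LMX]:[PWL] = -27/5

Assign X = (0, 0), D = (1, 0), F = (0, 1) — the answer is frame-independent, so this choice is without loss of generality.
1. P lies on line DX with DP:PX = 4:5 ⇒ P = (5/9, 0)
2. L is the midpoint of FD ⇒ L = (1/2, 1/2)
3. M is where the line through F parallel to XL meets line PD ⇒ M = (-1, 0)
4. W is the centroid of triangle FXD ⇒ W = (1/3, 1/3)
2·[LMX] = 1/2, 2·[PWL] = -5/54
[LMX]:[PWL] = 1/2:-5/54 = -27/5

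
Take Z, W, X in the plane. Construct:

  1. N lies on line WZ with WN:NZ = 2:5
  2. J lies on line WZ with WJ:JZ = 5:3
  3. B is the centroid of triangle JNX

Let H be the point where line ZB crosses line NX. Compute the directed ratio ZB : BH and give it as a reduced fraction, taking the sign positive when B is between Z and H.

Choose coordinates Z = (0, 0), W = (1, 0), X = (0, 1).
1. N lies on line WZ with WN:NZ = 2:5 ⇒ N = (5/7, 0)
2. J lies on line WZ with WJ:JZ = 5:3 ⇒ J = (3/8, 0)
3. B is the centroid of triangle JNX ⇒ B = (61/168, 1/3)
line ZB meets NX at H = (305/707, 40/101)
B = Z + t·(H−Z) with t = 101/120, so ZB:BH = 101/120:19/120

ZB:BH = 101/19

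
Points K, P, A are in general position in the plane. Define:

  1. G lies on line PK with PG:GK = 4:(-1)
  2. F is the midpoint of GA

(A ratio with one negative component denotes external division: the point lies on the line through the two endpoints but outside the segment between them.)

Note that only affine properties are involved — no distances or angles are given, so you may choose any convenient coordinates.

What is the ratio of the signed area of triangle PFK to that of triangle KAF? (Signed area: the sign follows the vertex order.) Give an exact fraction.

Choose coordinates K = (0, 0), P = (1, 0), A = (0, 1).
1. G lies on line PK with PG:GK = 4:(-1) ⇒ G = (-1/3, 0)
2. F is the midpoint of GA ⇒ F = (-1/6, 1/2)
2·[PFK] = 1/2, 2·[KAF] = 1/6
[PFK]:[KAF] = 1/2:1/6 = 3

[PFK]:[KAF] = 3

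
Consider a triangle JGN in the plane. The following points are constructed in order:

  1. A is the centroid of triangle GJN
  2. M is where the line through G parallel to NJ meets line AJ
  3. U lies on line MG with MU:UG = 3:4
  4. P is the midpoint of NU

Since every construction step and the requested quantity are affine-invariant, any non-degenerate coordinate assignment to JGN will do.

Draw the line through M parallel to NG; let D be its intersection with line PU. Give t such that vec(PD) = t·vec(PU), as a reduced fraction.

t = 5/2

Assign J = (0, 0), G = (1, 0), N = (0, 1) — the answer is frame-independent, so this choice is without loss of generality.
1. A is the centroid of triangle GJN ⇒ A = (1/3, 1/3)
2. M is where the line through G parallel to NJ meets line AJ ⇒ M = (1, 1)
3. U lies on line MG with MU:UG = 3:4 ⇒ U = (1, 4/7)
4. P is the midpoint of NU ⇒ P = (1/2, 11/14)
through M parallel to NG: direction (1, -1); meets PU at D = (7/4, 1/4)
D = P + t·(U−P) with t = 5/2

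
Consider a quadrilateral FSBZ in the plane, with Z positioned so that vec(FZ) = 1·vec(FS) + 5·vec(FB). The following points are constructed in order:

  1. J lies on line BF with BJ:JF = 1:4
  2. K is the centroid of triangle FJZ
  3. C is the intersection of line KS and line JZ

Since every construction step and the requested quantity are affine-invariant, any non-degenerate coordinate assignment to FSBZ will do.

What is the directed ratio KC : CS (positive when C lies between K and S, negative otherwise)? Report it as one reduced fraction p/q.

KC:CS = -4/75

Choose coordinates F = (0, 0), S = (1, 0), B = (0, 1), Z = (1, 5).
1. J lies on line BF with BJ:JF = 1:4 ⇒ J = (0, 4/5)
2. K is the centroid of triangle FJZ ⇒ K = (1/3, 29/15)
3. C is the intersection of line KS and line JZ ⇒ C = (21/71, 145/71)
C = K + t·(S−K) with t = -4/71, so KC:CS = t:(1−t) = -4/71:75/71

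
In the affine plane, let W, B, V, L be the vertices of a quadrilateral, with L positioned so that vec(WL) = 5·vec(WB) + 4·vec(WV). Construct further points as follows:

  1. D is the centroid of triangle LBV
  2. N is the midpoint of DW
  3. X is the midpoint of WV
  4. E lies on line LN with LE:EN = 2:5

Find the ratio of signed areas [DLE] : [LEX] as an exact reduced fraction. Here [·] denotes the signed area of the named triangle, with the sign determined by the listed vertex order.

Set W = (0, 0), B = (1, 0), V = (0, 1), L = (5, 4); any affine frame gives the same invariant.
1. D is the centroid of triangle LBV ⇒ D = (2, 5/3)
2. N is the midpoint of DW ⇒ N = (1, 5/6)
3. X is the midpoint of WV ⇒ X = (0, 1/2)
4. E lies on line LN with LE:EN = 2:5 ⇒ E = (27/7, 65/21)
2·[DLE] = -1/21, 2·[LEX] = -11/21
[DLE]:[LEX] = -1/21:-11/21 = 1/11

[DLE]:[LEX] = 1/11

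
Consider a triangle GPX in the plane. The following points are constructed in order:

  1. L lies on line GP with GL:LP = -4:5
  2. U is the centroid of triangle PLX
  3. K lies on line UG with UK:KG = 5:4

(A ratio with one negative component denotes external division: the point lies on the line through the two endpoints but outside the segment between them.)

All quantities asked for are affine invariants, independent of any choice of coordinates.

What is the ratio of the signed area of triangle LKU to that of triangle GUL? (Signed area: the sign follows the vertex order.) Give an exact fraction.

Set G = (0, 0), P = (1, 0), X = (0, 1); any affine frame gives the same invariant.
1. L lies on line GP with GL:LP = -4:5 ⇒ L = (-4, 0)
2. U is the centroid of triangle PLX ⇒ U = (-1, 1/3)
3. K lies on line UG with UK:KG = 5:4 ⇒ K = (-4/9, 4/27)
2·[LKU] = 20/27, 2·[GUL] = 4/3
[LKU]:[GUL] = 20/27:4/3 = 5/9

[LKU]:[GUL] = 5/9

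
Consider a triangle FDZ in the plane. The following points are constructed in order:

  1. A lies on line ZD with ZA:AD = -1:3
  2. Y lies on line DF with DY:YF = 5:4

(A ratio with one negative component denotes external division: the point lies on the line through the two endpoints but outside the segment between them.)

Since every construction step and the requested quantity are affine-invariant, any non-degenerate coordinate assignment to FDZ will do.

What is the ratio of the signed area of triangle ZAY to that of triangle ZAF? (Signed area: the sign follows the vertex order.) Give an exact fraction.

[ZAY]:[ZAF] = 5/9

Work in coordinates with F = (0, 0), D = (1, 0), Z = (0, 1).
1. A lies on line ZD with ZA:AD = -1:3 ⇒ A = (-1/2, 3/2)
2. Y lies on line DF with DY:YF = 5:4 ⇒ Y = (4/9, 0)
2·[ZAY] = 5/18, 2·[ZAF] = 1/2
[ZAY]:[ZAF] = 5/18:1/2 = 5/9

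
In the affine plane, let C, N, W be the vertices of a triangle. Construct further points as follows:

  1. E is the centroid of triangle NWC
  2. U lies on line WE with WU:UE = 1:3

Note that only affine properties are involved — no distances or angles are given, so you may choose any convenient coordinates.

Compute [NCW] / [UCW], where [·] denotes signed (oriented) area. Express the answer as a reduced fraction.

[NCW]:[UCW] = 12

Work in coordinates with C = (0, 0), N = (1, 0), W = (0, 1).
1. E is the centroid of triangle NWC ⇒ E = (1/3, 1/3)
2. U lies on line WE with WU:UE = 1:3 ⇒ U = (1/12, 5/6)
2·[NCW] = -1, 2·[UCW] = -1/12
[NCW]:[UCW] = -1:-1/12 = 12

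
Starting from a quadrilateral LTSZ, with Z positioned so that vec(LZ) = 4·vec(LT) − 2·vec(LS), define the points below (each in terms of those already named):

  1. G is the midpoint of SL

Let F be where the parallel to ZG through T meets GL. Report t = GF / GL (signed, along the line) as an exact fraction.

t = -1/4

Choose coordinates L = (0, 0), T = (1, 0), S = (0, 1), Z = (4, -2).
1. G is the midpoint of SL ⇒ G = (0, 1/2)
through T parallel to ZG: direction (-4, 5/2); meets GL at F = (0, 5/8)
F = G + t·(L−G) with t = -1/4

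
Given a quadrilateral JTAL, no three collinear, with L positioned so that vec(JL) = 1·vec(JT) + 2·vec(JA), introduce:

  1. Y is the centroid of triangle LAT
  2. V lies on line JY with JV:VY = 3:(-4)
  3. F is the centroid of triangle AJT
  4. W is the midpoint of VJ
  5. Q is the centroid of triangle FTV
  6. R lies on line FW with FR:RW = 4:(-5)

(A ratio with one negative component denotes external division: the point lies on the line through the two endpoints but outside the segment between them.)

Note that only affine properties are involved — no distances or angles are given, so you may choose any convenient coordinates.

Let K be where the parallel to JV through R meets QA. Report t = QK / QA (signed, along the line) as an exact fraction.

Choose coordinates J = (0, 0), T = (1, 0), A = (0, 1), L = (1, 2).
1. Y is the centroid of triangle LAT ⇒ Y = (2/3, 1)
2. V lies on line JY with JV:VY = 3:(-4) ⇒ V = (-2, -3)
3. F is the centroid of triangle AJT ⇒ F = (1/3, 1/3)
4. W is the midpoint of VJ ⇒ W = (-1, -3/2)
5. Q is the centroid of triangle FTV ⇒ Q = (-2/9, -8/9)
6. R lies on line FW with FR:RW = 4:(-5) ⇒ R = (17/3, 23/3)
through R parallel to JV: direction (-2, -3); meets QA at K = (-11/42, -103/84)
K = Q + t·(A−Q) with t = -5/28

t = -5/28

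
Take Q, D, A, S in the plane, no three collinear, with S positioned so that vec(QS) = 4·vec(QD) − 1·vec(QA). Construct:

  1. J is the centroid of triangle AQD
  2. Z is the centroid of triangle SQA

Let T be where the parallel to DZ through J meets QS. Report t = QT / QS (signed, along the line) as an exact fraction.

t = -1/3

Set Q = (0, 0), D = (1, 0), A = (0, 1), S = (4, -1); any affine frame gives the same invariant.
1. J is the centroid of triangle AQD ⇒ J = (1/3, 1/3)
2. Z is the centroid of triangle SQA ⇒ Z = (4/3, 0)
through J parallel to DZ: direction (1/3, 0); meets QS at T = (-4/3, 1/3)
T = Q + t·(S−Q) with t = -1/3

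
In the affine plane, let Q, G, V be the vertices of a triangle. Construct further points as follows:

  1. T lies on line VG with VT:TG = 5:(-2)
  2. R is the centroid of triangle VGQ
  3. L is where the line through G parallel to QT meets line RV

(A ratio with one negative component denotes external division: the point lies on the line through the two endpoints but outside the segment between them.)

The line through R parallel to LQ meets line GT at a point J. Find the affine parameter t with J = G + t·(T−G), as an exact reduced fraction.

Choose coordinates Q = (0, 0), G = (1, 0), V = (0, 1).
1. T lies on line VG with VT:TG = 5:(-2) ⇒ T = (5/3, -2/3)
2. R is the centroid of triangle VGQ ⇒ R = (1/3, 1/3)
3. L is where the line through G parallel to QT meets line RV ⇒ L = (3/8, 1/4)
through R parallel to LQ: direction (-3/8, -1/4); meets GT at J = (8/15, 7/15)
J = G + t·(T−G) with t = -7/10

t = -7/10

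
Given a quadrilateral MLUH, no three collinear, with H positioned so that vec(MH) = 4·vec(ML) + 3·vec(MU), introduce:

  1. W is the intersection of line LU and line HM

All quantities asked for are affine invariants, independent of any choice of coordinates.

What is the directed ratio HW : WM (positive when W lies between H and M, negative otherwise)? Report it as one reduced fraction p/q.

HW:WM = 6

Choose coordinates M = (0, 0), L = (1, 0), U = (0, 1), H = (4, 3).
1. W is the intersection of line LU and line HM ⇒ W = (4/7, 3/7)
W = H + t·(M−H) with t = 6/7, so HW:WM = t:(1−t) = 6/7:1/7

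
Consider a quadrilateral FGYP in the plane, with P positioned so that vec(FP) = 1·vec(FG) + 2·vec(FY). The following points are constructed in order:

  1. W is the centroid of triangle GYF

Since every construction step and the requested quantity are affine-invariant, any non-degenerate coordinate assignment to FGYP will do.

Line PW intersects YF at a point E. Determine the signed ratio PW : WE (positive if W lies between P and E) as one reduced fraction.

PW:WE = 2

Work in coordinates with F = (0, 0), G = (1, 0), Y = (0, 1), P = (1, 2).
1. W is the centroid of triangle GYF ⇒ W = (1/3, 1/3)
line PW meets YF at E = (0, -1/2)
W = P + t·(E−P) with t = 2/3, so PW:WE = 2/3:1/3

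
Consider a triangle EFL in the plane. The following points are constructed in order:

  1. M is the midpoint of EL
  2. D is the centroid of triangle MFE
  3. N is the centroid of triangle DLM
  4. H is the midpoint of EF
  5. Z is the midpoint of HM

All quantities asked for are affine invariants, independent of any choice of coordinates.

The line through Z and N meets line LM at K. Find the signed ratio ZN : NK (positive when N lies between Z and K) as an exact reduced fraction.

Assign E = (0, 0), F = (1, 0), L = (0, 1) — the answer is frame-independent, so this choice is without loss of generality.
1. M is the midpoint of EL ⇒ M = (0, 1/2)
2. D is the centroid of triangle MFE ⇒ D = (1/3, 1/6)
3. N is the centroid of triangle DLM ⇒ N = (1/9, 5/9)
4. H is the midpoint of EF ⇒ H = (1/2, 0)
5. Z is the midpoint of HM ⇒ Z = (1/4, 1/4)
line ZN meets LM at K = (0, 4/5)
N = Z + t·(K−Z) with t = 5/9, so ZN:NK = 5/9:4/9

ZN:NK = 5/4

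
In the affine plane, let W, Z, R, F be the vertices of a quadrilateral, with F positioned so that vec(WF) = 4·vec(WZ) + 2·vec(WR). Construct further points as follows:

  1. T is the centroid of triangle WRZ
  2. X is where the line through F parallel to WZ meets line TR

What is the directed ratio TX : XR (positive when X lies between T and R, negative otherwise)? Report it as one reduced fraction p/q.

Set W = (0, 0), Z = (1, 0), R = (0, 1), F = (4, 2); any affine frame gives the same invariant.
1. T is the centroid of triangle WRZ ⇒ T = (1/3, 1/3)
2. X is where the line through F parallel to WZ meets line TR ⇒ X = (-1/2, 2)
X = T + t·(R−T) with t = 5/2, so TX:XR = t:(1−t) = 5/2:-3/2

TX:XR = -5/3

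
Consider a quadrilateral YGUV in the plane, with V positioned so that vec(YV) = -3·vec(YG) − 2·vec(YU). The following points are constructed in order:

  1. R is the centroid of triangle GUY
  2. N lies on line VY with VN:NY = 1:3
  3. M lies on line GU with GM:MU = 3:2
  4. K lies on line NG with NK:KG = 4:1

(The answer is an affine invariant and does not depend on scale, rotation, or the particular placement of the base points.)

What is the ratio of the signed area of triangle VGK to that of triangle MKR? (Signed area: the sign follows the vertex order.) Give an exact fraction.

[VGK]:[MKR] = -15/7

Work in coordinates with Y = (0, 0), G = (1, 0), U = (0, 1), V = (-3, -2).
1. R is the centroid of triangle GUY ⇒ R = (1/3, 1/3)
2. N lies on line VY with VN:NY = 1:3 ⇒ N = (-9/4, -3/2)
3. M lies on line GU with GM:MU = 3:2 ⇒ M = (2/5, 3/5)
4. K lies on line NG with NK:KG = 4:1 ⇒ K = (7/20, -3/10)
2·[VGK] = 1/10, 2·[MKR] = -7/150
[VGK]:[MKR] = 1/10:-7/150 = -15/7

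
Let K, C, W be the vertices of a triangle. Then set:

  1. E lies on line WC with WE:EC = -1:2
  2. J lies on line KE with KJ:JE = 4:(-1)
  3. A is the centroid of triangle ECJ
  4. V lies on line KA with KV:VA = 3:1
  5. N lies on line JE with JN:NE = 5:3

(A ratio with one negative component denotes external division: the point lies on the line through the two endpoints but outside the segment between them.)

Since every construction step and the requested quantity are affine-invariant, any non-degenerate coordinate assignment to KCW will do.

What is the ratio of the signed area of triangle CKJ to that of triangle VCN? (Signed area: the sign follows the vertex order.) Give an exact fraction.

[CKJ]:[VCN] = -128/25

Assign K = (0, 0), C = (1, 0), W = (0, 1) — the answer is frame-independent, so this choice is without loss of generality.
1. E lies on line WC with WE:EC = -1:2 ⇒ E = (-1, 2)
2. J lies on line KE with KJ:JE = 4:(-1) ⇒ J = (-4/3, 8/3)
3. A is the centroid of triangle ECJ ⇒ A = (-4/9, 14/9)
4. V lies on line KA with KV:VA = 3:1 ⇒ V = (-1/3, 7/6)
5. N lies on line JE with JN:NE = 5:3 ⇒ N = (-9/8, 9/4)
2·[CKJ] = -8/3, 2·[VCN] = 25/48
[CKJ]:[VCN] = -8/3:25/48 = -128/25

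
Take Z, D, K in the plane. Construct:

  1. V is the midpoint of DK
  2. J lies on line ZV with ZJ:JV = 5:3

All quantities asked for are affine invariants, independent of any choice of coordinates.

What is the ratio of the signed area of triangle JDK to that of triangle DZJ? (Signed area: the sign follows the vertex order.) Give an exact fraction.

[JDK]:[DZJ] = -6/5

Assign Z = (0, 0), D = (1, 0), K = (0, 1) — the answer is frame-independent, so this choice is without loss of generality.
1. V is the midpoint of DK ⇒ V = (1/2, 1/2)
2. J lies on line ZV with ZJ:JV = 5:3 ⇒ J = (5/16, 5/16)
2·[JDK] = 3/8, 2·[DZJ] = -5/16
[JDK]:[DZJ] = 3/8:-5/16 = -6/5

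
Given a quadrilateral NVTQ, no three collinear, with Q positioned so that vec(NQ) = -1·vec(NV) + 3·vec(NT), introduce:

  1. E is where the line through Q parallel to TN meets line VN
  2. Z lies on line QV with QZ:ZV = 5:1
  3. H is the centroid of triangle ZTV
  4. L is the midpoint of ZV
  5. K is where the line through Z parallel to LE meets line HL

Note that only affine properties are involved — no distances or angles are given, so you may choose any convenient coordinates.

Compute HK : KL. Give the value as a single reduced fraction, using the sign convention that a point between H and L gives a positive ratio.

Work in coordinates with N = (0, 0), V = (1, 0), T = (0, 1), Q = (-1, 3).
1. E is where the line through Q parallel to TN meets line VN ⇒ E = (-1, 0)
2. Z lies on line QV with QZ:ZV = 5:1 ⇒ Z = (2/3, 1/2)
3. H is the centroid of triangle ZTV ⇒ H = (5/9, 1/2)
4. L is the midpoint of ZV ⇒ L = (5/6, 1/4)
5. K is where the line through Z parallel to LE meets line HL ⇒ K = (65/114, 37/76)
K = H + t·(L−H) with t = 1/19, so HK:KL = t:(1−t) = 1/19:18/19

HK:KL = 1/18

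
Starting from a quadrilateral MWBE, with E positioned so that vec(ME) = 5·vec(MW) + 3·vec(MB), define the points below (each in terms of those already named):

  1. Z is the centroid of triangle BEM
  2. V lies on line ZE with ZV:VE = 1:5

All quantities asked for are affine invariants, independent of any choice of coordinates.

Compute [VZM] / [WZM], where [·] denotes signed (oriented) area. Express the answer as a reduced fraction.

Work in coordinates with M = (0, 0), W = (1, 0), B = (0, 1), E = (5, 3).
1. Z is the centroid of triangle BEM ⇒ Z = (5/3, 4/3)
2. V lies on line ZE with ZV:VE = 1:5 ⇒ V = (20/9, 29/18)
2·[VZM] = 5/18, 2·[WZM] = 4/3
[VZM]:[WZM] = 5/18:4/3 = 5/24

[VZM]:[WZM] = 5/24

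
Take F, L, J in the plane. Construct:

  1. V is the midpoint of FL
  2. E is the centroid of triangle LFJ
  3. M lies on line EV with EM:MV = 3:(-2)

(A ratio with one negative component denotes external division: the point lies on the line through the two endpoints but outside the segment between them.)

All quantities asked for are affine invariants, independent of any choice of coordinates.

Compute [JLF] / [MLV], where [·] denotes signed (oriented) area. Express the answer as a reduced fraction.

[JLF]:[MLV] = -3

Work in coordinates with F = (0, 0), L = (1, 0), J = (0, 1).
1. V is the midpoint of FL ⇒ V = (1/2, 0)
2. E is the centroid of triangle LFJ ⇒ E = (1/3, 1/3)
3. M lies on line EV with EM:MV = 3:(-2) ⇒ M = (5/6, -2/3)
2·[JLF] = -1, 2·[MLV] = 1/3
[JLF]:[MLV] = -1:1/3 = -3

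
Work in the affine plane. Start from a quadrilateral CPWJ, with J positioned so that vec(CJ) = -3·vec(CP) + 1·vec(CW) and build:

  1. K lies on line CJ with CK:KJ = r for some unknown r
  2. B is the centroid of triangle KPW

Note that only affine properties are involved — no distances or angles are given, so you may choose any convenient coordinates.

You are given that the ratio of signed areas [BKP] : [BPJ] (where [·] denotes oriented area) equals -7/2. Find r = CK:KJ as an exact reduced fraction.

r = -4/5

Set C = (0, 0), P = (1, 0), W = (0, 1), J = (-3, 1); any affine frame gives the same invariant.
1. With CK:KJ = r, write λ = r/(r+1) so K = C + λ·(J−C); K is affine-linear in λ
2. B is the centroid of triangle KPW ⇒ B is an affine combination of earlier points and hence also affine-linear in λ
Every point depending on K is an affine combination of K and λ-independent points, so each such coordinate is linear in λ; the λ² term in each signed area is a multiple of (J−C)×(J−C) = 0, so 2·[BKP] and 2·[BPJ] are each linear in λ. Evaluating at λ=0 and λ=1:
  2·[BKP] = 2/3·λ + 1/3,   2·[BPJ] = -1/3·λ − 2/3
So [BKP]:[BPJ] = (2/3·λ + 1/3) / (-1/3·λ − 2/3). Setting this equal to -7/2:
  2/3·λ + 1/3 = -7/2·(-1/3·λ − 2/3)  ⇒  λ = -4
Then r = λ/(1−λ) = (-4)/(5) = -4/5. Check: with r = -4/5, K = (12, -4) and [BKP]:[BPJ] = -7/2 as required.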